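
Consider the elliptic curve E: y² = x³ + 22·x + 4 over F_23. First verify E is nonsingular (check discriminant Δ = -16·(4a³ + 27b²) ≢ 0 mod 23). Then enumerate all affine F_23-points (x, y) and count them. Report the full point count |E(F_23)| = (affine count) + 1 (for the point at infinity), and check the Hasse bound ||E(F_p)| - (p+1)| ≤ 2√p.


Affine points = {(0, 2), (0, 21), (1, 2), (1, 21), (4, 8), (4, 15), (5, 3), (5, 20), (7, 8), (7, 15), (8, 5), (8, 18), (11, 6), (11, 17), (12, 8), (12, 15), (13, 7), (13, 16), (15, 11), (15, 12), (16, 6), (16, 17), (17, 1), (17, 22), (19, 6), (19, 17), (20, 7), (20, 16), (22, 2), (22, 21)}; affine count = 30; |E(F_23)| = 31.

Discriminant check: Δ ∝ 4a³ + 27b² = 4·22³ + 27·4² = 4·10648 + 27·16 ≡ 14 (mod 23). Nonzero ⇒ E is nonsingular.
For each x ∈ F_23, compute rhs = x³ + 22·x + 4 mod 23, then count y ∈ F_23 with y² ≡ rhs.
  x = 0: rhs = 4, matching y values: 2, 21 (2 points).
  x = 1: rhs = 4, matching y values: 2, 21 (2 points).
  x = 2: rhs = 10, matching y values: none (0 points).
  x = 3: rhs = 5, matching y values: none (0 points).
  x = 4: rhs = 18, matching y values: 8, 15 (2 points).
  x = 5: rhs = 9, matching y values: 3, 20 (2 points).
  x = 6: rhs = 7, matching y values: none (0 points).
  x = 7: rhs = 18, matching y values: 8, 15 (2 points).
  x = 8: rhs = 2, matching y values: 5, 18 (2 points).
  x = 9: rhs = 11, matching y values: none (0 points).
  x = 10: rhs = 5, matching y values: none (0 points).
  x = 11: rhs = 13, matching y values: 6, 17 (2 points).
  x = 12: rhs = 18, matching y values: 8, 15 (2 points).
  x = 13: rhs = 3, matching y values: 7, 16 (2 points).
  x = 14: rhs = 20, matching y values: none (0 points).
  x = 15: rhs = 6, matching y values: 11, 12 (2 points).
  x = 16: rhs = 13, matching y values: 6, 17 (2 points).
  x = 17: rhs = 1, matching y values: 1, 22 (2 points).
  x = 18: rhs = 22, matching y values: none (0 points).
  x = 19: rhs = 13, matching y values: 6, 17 (2 points).
  x = 20: rhs = 3, matching y values: 7, 16 (2 points).
  x = 21: rhs = 21, matching y values: none (0 points).
  x = 22: rhs = 4, matching y values: 2, 21 (2 points).
Total affine count: 30.
Full point count |E(F_23)| = 30 + 1 = 31.
Hasse bound: |31 − (23+1)| = |7| = 7 ≤ 2√23 ≈ 9.5917 ✓.


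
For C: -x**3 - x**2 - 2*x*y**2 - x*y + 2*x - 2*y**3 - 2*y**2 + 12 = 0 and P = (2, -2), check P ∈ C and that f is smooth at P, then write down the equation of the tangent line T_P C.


Tangent line at P: -20*x - 2*y + 36 = 0.

Step 1: f(2, -2) = 0, so P lies on C.
Step 2: partial derivatives
  f_x(x, y) = -3*x**2 - 2*x - 2*y**2 - y + 2, f_y(x, y) = -4*x*y - x - 6*y**2 - 4*y.
  f_x(P) = -20, f_y(P) = -2 (gradient nonzero, so P is smooth).
Step 3: tangent line at P: -20·(x − 2) + -2·(y − -2) = 0.
Expanding: -20*x - 2*y + 36 = 0.


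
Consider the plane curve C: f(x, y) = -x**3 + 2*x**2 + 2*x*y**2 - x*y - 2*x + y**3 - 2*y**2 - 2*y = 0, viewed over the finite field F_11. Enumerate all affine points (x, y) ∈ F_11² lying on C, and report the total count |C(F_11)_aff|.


Affine F_11-points: {(0, 0), (0, 6), (0, 7), (3, 3), (7, 5), (10, 8)}; count = 6.

For each of the 121 pairs (x, y) ∈ F_11², evaluate f(x, y) mod 11. Record the zeros.
  x = 0: [0↦0, 1↦8, 2↦7, 3↦3, 4↦2, 5↦10, 6↦0, 7↦0, 8↦5, 9↦10, 10↦10]  zeros at y ∈ {0, 6, 7}
  x = 1: [0↦10, 1↦8, 2↦1, 3↦6, 4↦7, 5↦10, 6↦10, 7↦2, 8↦3, 9↦8, 10↦1]  zeros at y ∈ ∅
  x = 2: [0↦7, 1↦6, 2↦4, 3↦7, 4↦10, 5↦8, 6↦7, 7↦2, 8↦10, 9↦4, 10↦1]  zeros at y ∈ ∅
  x = 3: [0↦7, 1↦7, 2↦10, 3↦0, 4↦5, 5↦9, 6↦7, 7↦5, 8↦9, 9↦3, 10↦4]  zeros at y ∈ {3}
  x = 4: [0↦4, 1↦5, 2↦2, 3↦1, 4↦8, 5↦7, 6↦4, 7↦5, 8↦5, 9↦10, 10↦4]  zeros at y ∈ ∅
  x = 5: [0↦3, 1↦5, 2↦7, 3↦4, 4↦2, 5↦7, 6↦3, 7↦7, 8↦3, 9↦8, 10↦6]  zeros at y ∈ ∅
  x = 6: [0↦9, 1↦1, 2↦8, 3↦3, 4↦3, 5↦3, 6↦9, 7↦5, 8↦8, 9↦2, 10↦4]  zeros at y ∈ ∅
  x = 7: [0↦5, 1↦9, 2↦10, 3↦3, 4↦5, 5↦0, 6↦5, 7↦4, 8↦3, 9↦8, 10↦3]  zeros at y ∈ {5}
  x = 8: [0↦7, 1↦1, 2↦7, 3↦9, 4↦2, 5↦3, 6↦7, 7↦9, 8↦4, 9↦9, 10↦8]  zeros at y ∈ ∅
  x = 9: [0↦9, 1↦4, 2↦4, 3↦4, 4↦10, 5↦6, 6↦9, 7↦3, 8↦5, 9↦10, 10↦2]  zeros at y ∈ ∅
  x = 10: [0↦5, 1↦1, 2↦6, 3↦4, 4↦1, 5↦3, 6↦5, 7↦2, 8↦0, 9↦5, 10↦1]  zeros at y ∈ {8}
Collecting zeros: affine points = {(0, 0), (0, 6), (0, 7), (3, 3), (7, 5), (10, 8)}.
Total count |C(F_11)_aff| = 6.


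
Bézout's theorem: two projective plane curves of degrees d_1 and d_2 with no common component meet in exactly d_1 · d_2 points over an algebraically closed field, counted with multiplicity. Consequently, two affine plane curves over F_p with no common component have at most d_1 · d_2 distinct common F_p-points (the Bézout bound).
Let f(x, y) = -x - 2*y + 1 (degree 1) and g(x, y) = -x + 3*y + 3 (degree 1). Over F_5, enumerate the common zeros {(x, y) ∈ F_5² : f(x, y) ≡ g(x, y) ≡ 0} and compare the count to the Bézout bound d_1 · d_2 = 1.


Common zeros: ∅; count = 0; Bézout bound = 1.

deg(f) = 1, deg(g) = 1, so Bézout bound = 1.
Scan x ∈ F_5. For each x, list the y ∈ F_5 with f(x, y) ≡ 0 and those with g(x, y) ≡ 0 (mod 5); the common zeros in that column are the intersection.
  x = 0: f ≡ 0 at y ∈ {3}; g ≡ 0 at y ∈ {4}; common: ∅.
  x = 1: f ≡ 0 at y ∈ {0}; g ≡ 0 at y ∈ {1}; common: ∅.
  x = 2: f ≡ 0 at y ∈ {2}; g ≡ 0 at y ∈ {3}; common: ∅.
  x = 3: f ≡ 0 at y ∈ {4}; g ≡ 0 at y ∈ {0}; common: ∅.
  x = 4: f ≡ 0 at y ∈ {1}; g ≡ 0 at y ∈ {2}; common: ∅.
Collecting: common zeros = ∅, so the count is 0.
Comparison with the Bézout bound: 0 ≤ 1 = deg(f)·deg(g), as expected for curves with no common component (the affine F_5-count falls short of the bound because intersections may lie at infinity, over extension fields, or carry multiplicity).


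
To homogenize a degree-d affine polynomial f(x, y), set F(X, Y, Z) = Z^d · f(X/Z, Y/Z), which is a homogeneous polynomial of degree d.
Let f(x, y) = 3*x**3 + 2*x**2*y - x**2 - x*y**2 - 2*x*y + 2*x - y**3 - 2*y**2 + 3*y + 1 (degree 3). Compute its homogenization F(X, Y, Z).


F(X, Y, Z) = 3*X**3 + 2*X**2*Y - X**2*Z - X*Y**2 - 2*X*Y*Z + 2*X*Z**2 - Y**3 - 2*Y**2*Z + 3*Y*Z**2 + Z**3

deg(f) = 3.
Substitute x = X/Z, y = Y/Z into f, then multiply by Z^3.
  monomial 3·x^3·y^0 ↦ 3·X^3·Y^0·Z^0.
  monomial 2·x^2·y^1 ↦ 2·X^2·Y^1·Z^0.
  monomial -1·x^2·y^0 ↦ -1·X^2·Y^0·Z^1.
  monomial -1·x^1·y^2 ↦ -1·X^1·Y^2·Z^0.
  monomial -2·x^1·y^1 ↦ -2·X^1·Y^1·Z^1.
  monomial 2·x^1·y^0 ↦ 2·X^1·Y^0·Z^2.
  monomial -1·x^0·y^3 ↦ -1·X^0·Y^3·Z^0.
  monomial -2·x^0·y^2 ↦ -2·X^0·Y^2·Z^1.
  monomial 3·x^0·y^1 ↦ 3·X^0·Y^1·Z^2.
  monomial 1·x^0·y^0 ↦ 1·X^0·Y^0·Z^3.
Collecting: F(X, Y, Z) = 3*X**3 + 2*X**2*Y - X**2*Z - X*Y**2 - 2*X*Y*Z + 2*X*Z**2 - Y**3 - 2*Y**2*Z + 3*Y*Z**2 + Z**3.


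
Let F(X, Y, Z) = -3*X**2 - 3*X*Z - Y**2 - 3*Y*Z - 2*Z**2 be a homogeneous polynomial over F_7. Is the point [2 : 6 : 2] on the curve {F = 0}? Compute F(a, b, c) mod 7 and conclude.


F(2,6,2) ≡ 1 (mod 7); P is NOT on the curve.

Evaluate F(2, 6, 2) term-by-term (mod 7).
  -3*X**2 ↦ -3·4·1·1 = -12
  -3*X*Z ↦ -3·2·1·2 = -12
  -Y**2 ↦ -1·1·36·1 = -36
  -3*Y*Z ↦ -3·1·6·2 = -36
  -2*Z**2 ↦ -2·1·1·4 = -8
Sum: F(2, 6, 2) = (-12) + (-12) + (-36) + (-36) + (-8) = -104.
Reducing mod 7: -104 ≡ 1 (mod 7).
Since F(a, b, c) ≡ 1 ≠ 0 (mod 7), P does NOT lie on the curve.


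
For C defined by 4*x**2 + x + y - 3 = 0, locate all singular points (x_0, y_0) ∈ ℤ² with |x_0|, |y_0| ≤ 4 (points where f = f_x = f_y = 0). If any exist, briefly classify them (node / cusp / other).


No singular points in the scanned grid; C is smooth there.

Compute partial derivatives:
  f_x = 8*x + 1.
  f_y = 1.
f_y = 1 is a nonzero constant, so f_y never vanishes: no point (x, y) can satisfy f = f_x = f_y = 0. In particular no (x, y) ∈ {−4, ..., 4}² is singular; the curve is smooth.


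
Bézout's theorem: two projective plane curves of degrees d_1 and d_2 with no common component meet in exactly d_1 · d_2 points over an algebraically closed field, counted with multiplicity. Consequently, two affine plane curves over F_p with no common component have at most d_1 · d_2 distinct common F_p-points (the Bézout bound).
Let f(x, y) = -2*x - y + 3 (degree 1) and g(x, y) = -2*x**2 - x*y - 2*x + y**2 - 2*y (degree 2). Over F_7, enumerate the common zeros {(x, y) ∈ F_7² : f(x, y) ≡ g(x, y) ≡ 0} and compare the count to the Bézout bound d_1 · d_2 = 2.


Common zeros: {(2, 6), (3, 4)}; count = 2; Bézout bound = 2.

deg(f) = 1, deg(g) = 2, so Bézout bound = 2.
Scan x ∈ F_7. For each x, list the y ∈ F_7 with f(x, y) ≡ 0 and those with g(x, y) ≡ 0 (mod 7); the common zeros in that column are the intersection.
  x = 0: f ≡ 0 at y ∈ {3}; g ≡ 0 at y ∈ {0, 2}; common: ∅.
  x = 1: f ≡ 0 at y ∈ {1}; g ≡ 0 at y ∈ {4, 6}; common: ∅.
  x = 2: f ≡ 0 at y ∈ {6}; g ≡ 0 at y ∈ {5, 6}; common: {6}.
  x = 3: f ≡ 0 at y ∈ {4}; g ≡ 0 at y ∈ {1, 4}; common: {4}.
  x = 4: f ≡ 0 at y ∈ {2}; g ≡ 0 at y ∈ {3}; common: ∅.
  x = 5: f ≡ 0 at y ∈ {0}; g ≡ 0 at y ∈ {2, 5}; common: ∅.
  x = 6: f ≡ 0 at y ∈ {5}; g ≡ 0 at y ∈ {0, 1}; common: ∅.
Collecting: common zeros = {(2, 6), (3, 4)}, so the count is 2.
Comparison with the Bézout bound: 2 ≤ 2 = deg(f)·deg(g), as expected for curves with no common component (the bound is attained).


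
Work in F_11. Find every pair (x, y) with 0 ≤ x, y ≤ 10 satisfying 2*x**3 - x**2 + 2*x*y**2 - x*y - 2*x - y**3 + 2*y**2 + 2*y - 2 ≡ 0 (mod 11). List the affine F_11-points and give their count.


Affine F_11-points: {(1, 7), (2, 1), (2, 2), (2, 3), (4, 9), (5, 9), (8, 9), (10, 4)}; count = 8.

For each of the 121 pairs (x, y) ∈ F_11², evaluate f(x, y) mod 11. Record the zeros.
  x = 0: [0↦9, 1↦1, 2↦2, 3↦6, 4↦7, 5↦10, 6↦9, 7↦9, 8↦4, 9↦10, 10↦10]  zeros at y ∈ ∅
  x = 1: [0↦8, 1↦1, 2↦7, 3↦9, 4↦1, 5↦10, 6↦8, 7↦0, 8↦2, 9↦8, 10↦1]  zeros at y ∈ {7}
  x = 2: [0↦6, 1↦0, 2↦0, 3↦0, 4↦5, 5↦9, 6↦6, 7↦1, 8↦10, 9↦5, 10↦2]  zeros at y ∈ {1, 2, 3}
  x = 3: [0↦4, 1↦10, 2↦4, 3↦2, 4↦9, 5↦8, 6↦4, 7↦2, 8↦7, 9↦2, 10↦3]  zeros at y ∈ ∅
  x = 4: [0↦3, 1↦10, 2↦9, 3↦5, 4↦3, 5↦8, 6↦3, 7↦4, 8↦5, 9↦0, 10↦5]  zeros at y ∈ {9}
  x = 5: [0↦4, 1↦1, 2↦5, 3↦10, 4↦10, 5↦10, 6↦4, 7↦8, 8↦5, 9↦0, 10↦9]  zeros at y ∈ {9}
  x = 6: [0↦8, 1↦6, 2↦4, 3↦7, 4↦9, 5↦4, 6↦8, 7↦4, 8↦8, 9↦3, 10↦5]  zeros at y ∈ ∅
  x = 7: [0↦5, 1↦4, 2↦7, 3↦8, 4↦1, 5↦2, 6↦5, 7↦4, 8↦4, 9↦10, 10↦5]  zeros at y ∈ ∅
  x = 8: [0↦7, 1↦7, 2↦4, 3↦3, 4↦9, 5↦5, 6↦7, 7↦9, 8↦5, 9↦0, 10↦10]  zeros at y ∈ {9}
  x = 9: [0↦4, 1↦5, 2↦7, 3↦4, 4↦1, 5↦3, 6↦4, 7↦9, 8↦1, 9↦7, 10↦10]  zeros at y ∈ ∅
  x = 10: [0↦8, 1↦10, 2↦6, 3↦1, 4↦0, 5↦8, 6↦8, 7↦5, 8↦4, 9↦10, 10↦6]  zeros at y ∈ {4}
Collecting zeros: affine points = {(1, 7), (2, 1), (2, 2), (2, 3), (4, 9), (5, 9), (8, 9), (10, 4)}.
Total count |C(F_11)_aff| = 8.


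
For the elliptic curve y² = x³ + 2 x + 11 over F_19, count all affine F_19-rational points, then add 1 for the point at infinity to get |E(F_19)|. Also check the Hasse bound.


Affine points = {(0, 7), (0, 12), (2, 2), (2, 17), (3, 5), (3, 14), (4, 8), (4, 11), (6, 7), (6, 12), (7, 8), (7, 11), (8, 8), (8, 11), (9, 6), (9, 13), (10, 9), (10, 10), (13, 7), (13, 12), (14, 3), (14, 16), (16, 4), (16, 15)}; affine count = 24; |E(F_19)| = 25.

Discriminant check: Δ ∝ 4a³ + 27b² = 4·2³ + 27·11² = 4·8 + 27·121 ≡ 12 (mod 19). Nonzero ⇒ E is nonsingular.
For each x ∈ F_19, compute rhs = x³ + 2·x + 11 mod 19, then count y ∈ F_19 with y² ≡ rhs.
  x = 0: rhs = 11, matching y values: 7, 12 (2 points).
  x = 1: rhs = 14, matching y values: none (0 points).
  x = 2: rhs = 4, matching y values: 2, 17 (2 points).
  x = 3: rhs = 6, matching y values: 5, 14 (2 points).
  x = 4: rhs = 7, matching y values: 8, 11 (2 points).
  x = 5: rhs = 13, matching y values: none (0 points).
  x = 6: rhs = 11, matching y values: 7, 12 (2 points).
  x = 7: rhs = 7, matching y values: 8, 11 (2 points).
  x = 8: rhs = 7, matching y values: 8, 11 (2 points).
  x = 9: rhs = 17, matching y values: 6, 13 (2 points).
  x = 10: rhs = 5, matching y values: 9, 10 (2 points).
  x = 11: rhs = 15, matching y values: none (0 points).
  x = 12: rhs = 15, matching y values: none (0 points).
  x = 13: rhs = 11, matching y values: 7, 12 (2 points).
  x = 14: rhs = 9, matching y values: 3, 16 (2 points).
  x = 15: rhs = 15, matching y values: none (0 points).
  x = 16: rhs = 16, matching y values: 4, 15 (2 points).
  x = 17: rhs = 18, matching y values: none (0 points).
  x = 18: rhs = 8, matching y values: none (0 points).
Total affine count: 24.
Full point count |E(F_19)| = 24 + 1 = 25.
Hasse bound: |25 − (19+1)| = |5| = 5 ≤ 2√19 ≈ 8.7178 ✓.


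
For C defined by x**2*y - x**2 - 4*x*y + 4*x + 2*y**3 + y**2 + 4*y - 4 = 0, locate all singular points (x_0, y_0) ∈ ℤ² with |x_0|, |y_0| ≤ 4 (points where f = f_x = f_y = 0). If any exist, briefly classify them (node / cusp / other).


Singular points: {(2, 0)}; classification: node.

Compute partial derivatives:
  f_x = 2*x*y - 2*x - 4*y + 4.
  f_y = x**2 - 4*x + 6*y**2 + 2*y + 4.
Scan x_0 ∈ {−4, ..., 4}. For each x_0, f_y(x_0, y) is a polynomial in y; find its integer roots y ∈ {−4, ..., 4}, then test f_x and f at those candidates.
  x = -4: f_y(-4, y) = 6*y**2 + 2*y + 36; no integer root y with |y| ≤ 4.
  x = -3: f_y(-3, y) = 6*y**2 + 2*y + 25; no integer root y with |y| ≤ 4.
  x = -2: f_y(-2, y) = 6*y**2 + 2*y + 16; no integer root y with |y| ≤ 4.
  x = -1: f_y(-1, y) = 6*y**2 + 2*y + 9; no integer root y with |y| ≤ 4.
  x = 0: f_y(0, y) = 6*y**2 + 2*y + 4; no integer root y with |y| ≤ 4.
  x = 1: f_y(1, y) = 6*y**2 + 2*y + 1; no integer root y with |y| ≤ 4.
  x = 2: f_y(2, y) = 6*y**2 + 2*y; vanishes at y ∈ {0}. (2, 0): f_x = 0, f = 0 — SINGULAR.
  x = 3: f_y(3, y) = 6*y**2 + 2*y + 1; no integer root y with |y| ≤ 4.
  x = 4: f_y(4, y) = 6*y**2 + 2*y + 4; no integer root y with |y| ≤ 4.
Only singular point on the grid: (2, 0).
Classify: substitute x = 2 + u, y = 0 + v and expand: f = u**2*v - u**2 + 2*v**3 + v**2.
No constant or linear terms (consistent with a singular point). Quadratic part: -u**2 + v**2. Cubic part: u**2*v + 2*v**3.
The quadratic part v**2 - u**2 = (v − u)(v + u) splits into two distinct linear factors, so there are two distinct tangent lines y − 0 = ±(x − 2) — this is a node (ordinary double point).
Classification: node.


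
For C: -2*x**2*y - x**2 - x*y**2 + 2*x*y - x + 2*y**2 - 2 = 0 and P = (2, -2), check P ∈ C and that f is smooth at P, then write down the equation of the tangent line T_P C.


Tangent line at P: 3*x - 4*y - 14 = 0.

Step 1: f(2, -2) = 0, so P lies on C.
Step 2: partial derivatives
  f_x(x, y) = -4*x*y - 2*x - y**2 + 2*y - 1, f_y(x, y) = -2*x**2 - 2*x*y + 2*x + 4*y.
  f_x(P) = 3, f_y(P) = -4 (gradient nonzero, so P is smooth).
Step 3: tangent line at P: 3·(x − 2) + -4·(y − -2) = 0.
Expanding: 3*x - 4*y - 14 = 0.


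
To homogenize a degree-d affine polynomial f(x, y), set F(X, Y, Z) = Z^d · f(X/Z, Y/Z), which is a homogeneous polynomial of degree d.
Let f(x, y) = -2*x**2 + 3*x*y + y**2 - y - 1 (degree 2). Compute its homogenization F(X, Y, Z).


F(X, Y, Z) = -2*X**2 + 3*X*Y + Y**2 - Y*Z - Z**2

deg(f) = 2.
Substitute x = X/Z, y = Y/Z into f, then multiply by Z^2.
  monomial -2·x^2·y^0 ↦ -2·X^2·Y^0·Z^0.
  monomial 3·x^1·y^1 ↦ 3·X^1·Y^1·Z^0.
  monomial 1·x^0·y^2 ↦ 1·X^0·Y^2·Z^0.
  monomial -1·x^0·y^1 ↦ -1·X^0·Y^1·Z^1.
  monomial -1·x^0·y^0 ↦ -1·X^0·Y^0·Z^2.
Collecting: F(X, Y, Z) = -2*X**2 + 3*X*Y + Y**2 - Y*Z - Z**2.


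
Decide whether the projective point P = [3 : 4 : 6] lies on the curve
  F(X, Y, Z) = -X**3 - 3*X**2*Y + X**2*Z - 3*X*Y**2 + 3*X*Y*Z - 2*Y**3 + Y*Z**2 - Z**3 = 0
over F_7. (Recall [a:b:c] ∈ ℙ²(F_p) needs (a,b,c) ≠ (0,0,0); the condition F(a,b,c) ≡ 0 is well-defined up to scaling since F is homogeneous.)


F(3,4,6) ≡ 1 (mod 7); P is NOT on the curve.

Evaluate F(3, 4, 6) term-by-term (mod 7).
  -X**3 ↦ -1·27·1·1 = -27
  -3*X**2*Y ↦ -3·9·4·1 = -108
  X**2*Z ↦ 1·9·1·6 = 54
  -3*X*Y**2 ↦ -3·3·16·1 = -144
  3*X*Y*Z ↦ 3·3·4·6 = 216
  -2*Y**3 ↦ -2·1·64·1 = -128
  Y*Z**2 ↦ 1·1·4·36 = 144
  -Z**3 ↦ -1·1·1·216 = -216
Sum: F(3, 4, 6) = (-27) + (-108) + (54) + (-144) + (216) + (-128) + (144) + (-216) = -209.
Reducing mod 7: -209 ≡ 1 (mod 7).
Since F(a, b, c) ≡ 1 ≠ 0 (mod 7), P does NOT lie on the curve.


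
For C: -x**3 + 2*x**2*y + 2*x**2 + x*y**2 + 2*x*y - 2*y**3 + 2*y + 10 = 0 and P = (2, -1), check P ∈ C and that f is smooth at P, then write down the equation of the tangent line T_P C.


Tangent line at P: -13*x + 4*y + 30 = 0.

Step 1: f(2, -1) = 0, so P lies on C.
Step 2: partial derivatives
  f_x(x, y) = -3*x**2 + 4*x*y + 4*x + y**2 + 2*y, f_y(x, y) = 2*x**2 + 2*x*y + 2*x - 6*y**2 + 2.
  f_x(P) = -13, f_y(P) = 4 (gradient nonzero, so P is smooth).
Step 3: tangent line at P: -13·(x − 2) + 4·(y − -1) = 0.
Expanding: -13*x + 4*y + 30 = 0.


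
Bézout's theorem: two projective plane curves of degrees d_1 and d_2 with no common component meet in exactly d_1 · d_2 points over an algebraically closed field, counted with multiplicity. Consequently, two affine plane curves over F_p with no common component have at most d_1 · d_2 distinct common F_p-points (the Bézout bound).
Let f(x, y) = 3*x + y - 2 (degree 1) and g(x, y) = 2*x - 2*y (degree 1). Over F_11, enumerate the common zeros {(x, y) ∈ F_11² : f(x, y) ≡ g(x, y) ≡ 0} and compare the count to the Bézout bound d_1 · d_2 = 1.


Common zeros: {(6, 6)}; count = 1; Bézout bound = 1.

deg(f) = 1, deg(g) = 1, so Bézout bound = 1.
Scan x ∈ F_11. For each x, list the y ∈ F_11 with f(x, y) ≡ 0 and those with g(x, y) ≡ 0 (mod 11); the common zeros in that column are the intersection.
  x = 0: f ≡ 0 at y ∈ {2}; g ≡ 0 at y ∈ {0}; common: ∅.
  x = 1: f ≡ 0 at y ∈ {10}; g ≡ 0 at y ∈ {1}; common: ∅.
  x = 2: f ≡ 0 at y ∈ {7}; g ≡ 0 at y ∈ {2}; common: ∅.
  x = 3: f ≡ 0 at y ∈ {4}; g ≡ 0 at y ∈ {3}; common: ∅.
  x = 4: f ≡ 0 at y ∈ {1}; g ≡ 0 at y ∈ {4}; common: ∅.
  x = 5: f ≡ 0 at y ∈ {9}; g ≡ 0 at y ∈ {5}; common: ∅.
  x = 6: f ≡ 0 at y ∈ {6}; g ≡ 0 at y ∈ {6}; common: {6}.
  x = 7: f ≡ 0 at y ∈ {3}; g ≡ 0 at y ∈ {7}; common: ∅.
  x = 8: f ≡ 0 at y ∈ {0}; g ≡ 0 at y ∈ {8}; common: ∅.
  x = 9: f ≡ 0 at y ∈ {8}; g ≡ 0 at y ∈ {9}; common: ∅.
  x = 10: f ≡ 0 at y ∈ {5}; g ≡ 0 at y ∈ {10}; common: ∅.
Collecting: common zeros = {(6, 6)}, so the count is 1.
Comparison with the Bézout bound: 1 ≤ 1 = deg(f)·deg(g), as expected for curves with no common component (the bound is attained).


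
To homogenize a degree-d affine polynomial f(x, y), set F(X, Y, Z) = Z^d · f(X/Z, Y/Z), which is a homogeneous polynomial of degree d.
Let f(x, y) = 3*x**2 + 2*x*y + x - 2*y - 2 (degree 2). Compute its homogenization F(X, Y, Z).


F(X, Y, Z) = 3*X**2 + 2*X*Y + X*Z - 2*Y*Z - 2*Z**2

deg(f) = 2.
Substitute x = X/Z, y = Y/Z into f, then multiply by Z^2.
  monomial 3·x^2·y^0 ↦ 3·X^2·Y^0·Z^0.
  monomial 2·x^1·y^1 ↦ 2·X^1·Y^1·Z^0.
  monomial 1·x^1·y^0 ↦ 1·X^1·Y^0·Z^1.
  monomial -2·x^0·y^1 ↦ -2·X^0·Y^1·Z^1.
  monomial -2·x^0·y^0 ↦ -2·X^0·Y^0·Z^2.
Collecting: F(X, Y, Z) = 3*X**2 + 2*X*Y + X*Z - 2*Y*Z - 2*Z**2.


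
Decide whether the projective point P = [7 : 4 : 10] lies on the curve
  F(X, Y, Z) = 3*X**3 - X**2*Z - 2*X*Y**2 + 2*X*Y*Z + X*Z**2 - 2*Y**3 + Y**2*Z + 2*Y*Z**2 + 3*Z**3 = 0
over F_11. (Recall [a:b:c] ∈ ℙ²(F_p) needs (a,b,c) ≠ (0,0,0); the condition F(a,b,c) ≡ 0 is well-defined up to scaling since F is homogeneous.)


F(7,4,10) ≡ 6 (mod 11); P is NOT on the curve.

Evaluate F(7, 4, 10) term-by-term (mod 11).
  3*X**3 ↦ 3·343·1·1 = 1029
  -X**2*Z ↦ -1·49·1·10 = -490
  -2*X*Y**2 ↦ -2·7·16·1 = -224
  2*X*Y*Z ↦ 2·7·4·10 = 560
  X*Z**2 ↦ 1·7·1·100 = 700
  -2*Y**3 ↦ -2·1·64·1 = -128
  Y**2*Z ↦ 1·1·16·10 = 160
  2*Y*Z**2 ↦ 2·1·4·100 = 800
  3*Z**3 ↦ 3·1·1·1000 = 3000
Sum: F(7, 4, 10) = (1029) + (-490) + (-224) + (560) + (700) + (-128) + (160) + (800) + (3000) = 5407.
Reducing mod 11: 5407 ≡ 6 (mod 11).
Since F(a, b, c) ≡ 6 ≠ 0 (mod 11), P does NOT lie on the curve.


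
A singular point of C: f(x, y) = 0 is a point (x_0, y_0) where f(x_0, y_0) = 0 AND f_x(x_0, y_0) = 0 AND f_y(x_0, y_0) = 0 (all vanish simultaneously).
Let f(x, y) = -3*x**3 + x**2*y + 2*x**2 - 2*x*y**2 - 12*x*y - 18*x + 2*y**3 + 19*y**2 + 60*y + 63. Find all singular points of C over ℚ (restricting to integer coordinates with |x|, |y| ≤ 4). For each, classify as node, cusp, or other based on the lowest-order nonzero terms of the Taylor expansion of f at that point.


Singular points: {(0, -3)}; classification: node.

Compute partial derivatives:
  f_x = -9*x**2 + 2*x*y + 4*x - 2*y**2 - 12*y - 18.
  f_y = x**2 - 4*x*y - 12*x + 6*y**2 + 38*y + 60.
Scan x_0 ∈ {−4, ..., 4}. For each x_0, f_y(x_0, y) is a polynomial in y; find its integer roots y ∈ {−4, ..., 4}, then test f_x and f at those candidates.
  x = -4: f_y(-4, y) = 6*y**2 + 54*y + 124; no integer root y with |y| ≤ 4.
  x = -3: f_y(-3, y) = 6*y**2 + 50*y + 105; no integer root y with |y| ≤ 4.
  x = -2: f_y(-2, y) = 6*y**2 + 46*y + 88; vanishes at y ∈ {-4}. (-2, -4): f_x = -30 ≠ 0.
  x = -1: f_y(-1, y) = 6*y**2 + 42*y + 73; no integer root y with |y| ≤ 4.
  x = 0: f_y(0, y) = 6*y**2 + 38*y + 60; vanishes at y ∈ {-3}. (0, -3): f_x = 0, f = 0 — SINGULAR.
  x = 1: f_y(1, y) = 6*y**2 + 34*y + 49; no integer root y with |y| ≤ 4.
  x = 2: f_y(2, y) = 6*y**2 + 30*y + 40; no integer root y with |y| ≤ 4.
  x = 3: f_y(3, y) = 6*y**2 + 26*y + 33; no integer root y with |y| ≤ 4.
  x = 4: f_y(4, y) = 6*y**2 + 22*y + 28; no integer root y with |y| ≤ 4.
Only singular point on the grid: (0, -3).
Classify: substitute x = 0 + u, y = -3 + v and expand: f = -3*u**3 + u**2*v - u**2 - 2*u*v**2 + 2*v**3 + v**2.
No constant or linear terms (consistent with a singular point). Quadratic part: -u**2 + v**2. Cubic part: -3*u**3 + u**2*v - 2*u*v**2 + 2*v**3.
The quadratic part v**2 - u**2 = (v − u)(v + u) splits into two distinct linear factors, so there are two distinct tangent lines y − -3 = ±(x − 0) — this is a node (ordinary double point).
Classification: node.


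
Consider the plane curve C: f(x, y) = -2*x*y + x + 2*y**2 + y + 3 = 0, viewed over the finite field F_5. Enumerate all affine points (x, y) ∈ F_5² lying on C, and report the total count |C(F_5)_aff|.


Affine F_5-points: {(1, 1), (1, 2), (2, 0), (2, 4)}; count = 4.

For each of the 25 pairs (x, y) ∈ F_5², evaluate f(x, y) mod 5. Record the zeros.
  x = 0: [0↦3, 1↦1, 2↦3, 3↦4, 4↦4]  zeros at y ∈ ∅
  x = 1: [0↦4, 1↦0, 2↦0, 3↦4, 4↦2]  zeros at y ∈ {1, 2}
  x = 2: [0↦0, 1↦4, 2↦2, 3↦4, 4↦0]  zeros at y ∈ {0, 4}
  x = 3: [0↦1, 1↦3, 2↦4, 3↦4, 4↦3]  zeros at y ∈ ∅
  x = 4: [0↦2, 1↦2, 2↦1, 3↦4, 4↦1]  zeros at y ∈ ∅
Collecting zeros: affine points = {(1, 1), (1, 2), (2, 0), (2, 4)}.
Total count |C(F_5)_aff| = 4.


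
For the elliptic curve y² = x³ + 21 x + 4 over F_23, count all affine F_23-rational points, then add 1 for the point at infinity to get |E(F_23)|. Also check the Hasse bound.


Affine points = {(0, 2), (0, 21), (1, 7), (1, 16), (2, 10), (2, 13), (3, 5), (3, 18), (5, 2), (5, 21), (6, 1), (6, 22), (9, 5), (9, 18), (10, 8), (10, 15), (11, 5), (11, 18), (12, 11), (12, 12), (13, 6), (13, 17), (14, 11), (14, 12), (18, 2), (18, 21), (20, 11), (20, 12), (21, 0)}; affine count = 29; |E(F_23)| = 30.

Discriminant check: Δ ∝ 4a³ + 27b² = 4·21³ + 27·4² = 4·9261 + 27·16 ≡ 9 (mod 23). Nonzero ⇒ E is nonsingular.
For each x ∈ F_23, compute rhs = x³ + 21·x + 4 mod 23, then count y ∈ F_23 with y² ≡ rhs.
  x = 0: rhs = 4, matching y values: 2, 21 (2 points).
  x = 1: rhs = 3, matching y values: 7, 16 (2 points).
  x = 2: rhs = 8, matching y values: 10, 13 (2 points).
  x = 3: rhs = 2, matching y values: 5, 18 (2 points).
  x = 4: rhs = 14, matching y values: none (0 points).
  x = 5: rhs = 4, matching y values: 2, 21 (2 points).
  x = 6: rhs = 1, matching y values: 1, 22 (2 points).
  x = 7: rhs = 11, matching y values: none (0 points).
  x = 8: rhs = 17, matching y values: none (0 points).
  x = 9: rhs = 2, matching y values: 5, 18 (2 points).
  x = 10: rhs = 18, matching y values: 8, 15 (2 points).
  x = 11: rhs = 2, matching y values: 5, 18 (2 points).
  x = 12: rhs = 6, matching y values: 11, 12 (2 points).
  x = 13: rhs = 13, matching y values: 6, 17 (2 points).
  x = 14: rhs = 6, matching y values: 11, 12 (2 points).
  x = 15: rhs = 14, matching y values: none (0 points).
  x = 16: rhs = 20, matching y values: none (0 points).
  x = 17: rhs = 7, matching y values: none (0 points).
  x = 18: rhs = 4, matching y values: 2, 21 (2 points).
  x = 19: rhs = 17, matching y values: none (0 points).
  x = 20: rhs = 6, matching y values: 11, 12 (2 points).
  x = 21: rhs = 0, matching y values: 0 (1 points).
  x = 22: rhs = 5, matching y values: none (0 points).
Total affine count: 29.
Full point count |E(F_23)| = 29 + 1 = 30.
Hasse bound: |30 − (23+1)| = |6| = 6 ≤ 2√23 ≈ 9.5917 ✓.


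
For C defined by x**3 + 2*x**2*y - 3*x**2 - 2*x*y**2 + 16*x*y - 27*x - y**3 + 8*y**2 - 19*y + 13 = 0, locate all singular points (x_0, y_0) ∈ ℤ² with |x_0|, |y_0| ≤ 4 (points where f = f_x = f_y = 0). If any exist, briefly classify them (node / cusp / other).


Singular points: {(-1, 3)}; classification: cusp.

Compute partial derivatives:
  f_x = 3*x**2 + 4*x*y - 6*x - 2*y**2 + 16*y - 27.
  f_y = 2*x**2 - 4*x*y + 16*x - 3*y**2 + 16*y - 19.
Scan x_0 ∈ {−4, ..., 4}. For each x_0, f_y(x_0, y) is a polynomial in y; find its integer roots y ∈ {−4, ..., 4}, then test f_x and f at those candidates.
  x = -4: f_y(-4, y) = -3*y**2 + 32*y - 51; no integer root y with |y| ≤ 4.
  x = -3: f_y(-3, y) = -3*y**2 + 28*y - 49; no integer root y with |y| ≤ 4.
  x = -2: f_y(-2, y) = -3*y**2 + 24*y - 43; no integer root y with |y| ≤ 4.
  x = -1: f_y(-1, y) = -3*y**2 + 20*y - 33; vanishes at y ∈ {3}. (-1, 3): f_x = 0, f = 0 — SINGULAR.
  x = 0: f_y(0, y) = -3*y**2 + 16*y - 19; no integer root y with |y| ≤ 4.
  x = 1: f_y(1, y) = -3*y**2 + 12*y - 1; no integer root y with |y| ≤ 4.
  x = 2: f_y(2, y) = -3*y**2 + 8*y + 21; no integer root y with |y| ≤ 4.
  x = 3: f_y(3, y) = -3*y**2 + 4*y + 47; no integer root y with |y| ≤ 4.
  x = 4: f_y(4, y) = 77 - 3*y**2; no integer root y with |y| ≤ 4.
Only singular point on the grid: (-1, 3).
Classify: substitute x = -1 + u, y = 3 + v and expand: f = u**3 + 2*u**2*v - 2*u*v**2 - v**3 + v**2.
No constant or linear terms (consistent with a singular point). Quadratic part: v**2. Cubic part: u**3 + 2*u**2*v - 2*u*v**2 - v**3.
The quadratic part v**2 is a perfect square, so there is a single (double) tangent line v = 0, i.e. y = 3. Restricting the cubic part to that line (v = 0) leaves u**3 ≠ 0, so f is not divisible by v and the branch is v² ≈ -u**3 to lowest order — this is a cusp.
Classification: cusp.


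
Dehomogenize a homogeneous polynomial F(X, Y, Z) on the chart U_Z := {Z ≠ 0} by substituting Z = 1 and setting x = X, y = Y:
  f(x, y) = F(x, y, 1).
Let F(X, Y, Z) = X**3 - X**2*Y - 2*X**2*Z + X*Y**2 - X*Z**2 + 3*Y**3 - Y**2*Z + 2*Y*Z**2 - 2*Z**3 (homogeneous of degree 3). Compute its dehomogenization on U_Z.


f(x, y) = x**3 - x**2*y - 2*x**2 + x*y**2 - x + 3*y**3 - y**2 + 2*y - 2

On U_Z we set Z = 1. Each monomial c·X^i·Y^j·Z^k in F becomes c·x^i·y^j·1^k = c·x^i·y^j.
Substituting Z = 1: F(X, Y, 1) = x**3 - x**2*y - 2*x**2 + x*y**2 - x + 3*y**3 - y**2 + 2*y - 2.
Note: deg(f) ≤ deg(F) = 3; strict inequality happens when F is divisible by Z (lost terms).


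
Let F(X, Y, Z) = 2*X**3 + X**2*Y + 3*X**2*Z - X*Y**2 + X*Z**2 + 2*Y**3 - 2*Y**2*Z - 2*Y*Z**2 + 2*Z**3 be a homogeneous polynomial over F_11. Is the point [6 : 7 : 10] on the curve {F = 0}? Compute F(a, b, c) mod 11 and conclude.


F(6,7,10) ≡ 0 (mod 11); P is on the curve.

Evaluate F(6, 7, 10) term-by-term (mod 11).
  2*X**3 ↦ 2·216·1·1 = 432
  X**2*Y ↦ 1·36·7·1 = 252
  3*X**2*Z ↦ 3·36·1·10 = 1080
  -X*Y**2 ↦ -1·6·49·1 = -294
  X*Z**2 ↦ 1·6·1·100 = 600
  2*Y**3 ↦ 2·1·343·1 = 686
  -2*Y**2*Z ↦ -2·1·49·10 = -980
  -2*Y*Z**2 ↦ -2·1·7·100 = -1400
  2*Z**3 ↦ 2·1·1·1000 = 2000
Sum: F(6, 7, 10) = (432) + (252) + (1080) + (-294) + (600) + (686) + (-980) + (-1400) + (2000) = 2376.
Reducing mod 11: 2376 ≡ 0 (mod 11).
Since F(a, b, c) ≡ 0 (mod 11), P lies on the curve.


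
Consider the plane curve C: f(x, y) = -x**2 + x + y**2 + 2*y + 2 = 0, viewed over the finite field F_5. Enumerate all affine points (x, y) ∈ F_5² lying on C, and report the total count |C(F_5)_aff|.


Affine F_5-points: {(0, 1), (0, 2), (1, 1), (1, 2), (2, 0), (2, 3), (3, 4), (4, 0), (4, 3)}; count = 9.

For each of the 25 pairs (x, y) ∈ F_5², evaluate f(x, y) mod 5. Record the zeros.
  x = 0: [0↦2, 1↦0, 2↦0, 3↦2, 4↦1]  zeros at y ∈ {1, 2}
  x = 1: [0↦2, 1↦0, 2↦0, 3↦2, 4↦1]  zeros at y ∈ {1, 2}
  x = 2: [0↦0, 1↦3, 2↦3, 3↦0, 4↦4]  zeros at y ∈ {0, 3}
  x = 3: [0↦1, 1↦4, 2↦4, 3↦1, 4↦0]  zeros at y ∈ {4}
  x = 4: [0↦0, 1↦3, 2↦3, 3↦0, 4↦4]  zeros at y ∈ {0, 3}
Collecting zeros: affine points = {(0, 1), (0, 2), (1, 1), (1, 2), (2, 0), (2, 3), (3, 4), (4, 0), (4, 3)}.
Total count |C(F_5)_aff| = 9.


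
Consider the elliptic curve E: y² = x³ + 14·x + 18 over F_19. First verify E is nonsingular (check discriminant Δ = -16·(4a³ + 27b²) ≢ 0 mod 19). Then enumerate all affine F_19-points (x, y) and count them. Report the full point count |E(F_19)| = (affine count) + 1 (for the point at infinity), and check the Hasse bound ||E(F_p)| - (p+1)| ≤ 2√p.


Affine points = {(2, 4), (2, 15), (3, 7), (3, 12), (4, 9), (4, 10), (5, 2), (5, 17), (16, 5), (16, 14), (17, 1), (17, 18)}; affine count = 12; |E(F_19)| = 13.

Discriminant check: Δ ∝ 4a³ + 27b² = 4·14³ + 27·18² = 4·2744 + 27·324 ≡ 2 (mod 19). Nonzero ⇒ E is nonsingular.
For each x ∈ F_19, compute rhs = x³ + 14·x + 18 mod 19, then count y ∈ F_19 with y² ≡ rhs.
  x = 0: rhs = 18, matching y values: none (0 points).
  x = 1: rhs = 14, matching y values: none (0 points).
  x = 2: rhs = 16, matching y values: 4, 15 (2 points).
  x = 3: rhs = 11, matching y values: 7, 12 (2 points).
  x = 4: rhs = 5, matching y values: 9, 10 (2 points).
  x = 5: rhs = 4, matching y values: 2, 17 (2 points).
  x = 6: rhs = 14, matching y values: none (0 points).
  x = 7: rhs = 3, matching y values: none (0 points).
  x = 8: rhs = 15, matching y values: none (0 points).
  x = 9: rhs = 18, matching y values: none (0 points).
  x = 10: rhs = 18, matching y values: none (0 points).
  x = 11: rhs = 2, matching y values: none (0 points).
  x = 12: rhs = 14, matching y values: none (0 points).
  x = 13: rhs = 3, matching y values: none (0 points).
  x = 14: rhs = 13, matching y values: none (0 points).
  x = 15: rhs = 12, matching y values: none (0 points).
  x = 16: rhs = 6, matching y values: 5, 14 (2 points).
  x = 17: rhs = 1, matching y values: 1, 18 (2 points).
  x = 18: rhs = 3, matching y values: none (0 points).
Total affine count: 12.
Full point count |E(F_19)| = 12 + 1 = 13.
Hasse bound: |13 − (19+1)| = |-7| = 7 ≤ 2√19 ≈ 8.7178 ✓.


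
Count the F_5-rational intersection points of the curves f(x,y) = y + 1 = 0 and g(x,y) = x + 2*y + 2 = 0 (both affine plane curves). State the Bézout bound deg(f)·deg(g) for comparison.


Common zeros: {(0, 4)}; count = 1; Bézout bound = 1.

deg(f) = 1, deg(g) = 1, so Bézout bound = 1.
Scan x ∈ F_5. For each x, list the y ∈ F_5 with f(x, y) ≡ 0 and those with g(x, y) ≡ 0 (mod 5); the common zeros in that column are the intersection.
  x = 0: f ≡ 0 at y ∈ {4}; g ≡ 0 at y ∈ {4}; common: {4}.
  x = 1: f ≡ 0 at y ∈ {4}; g ≡ 0 at y ∈ {1}; common: ∅.
  x = 2: f ≡ 0 at y ∈ {4}; g ≡ 0 at y ∈ {3}; common: ∅.
  x = 3: f ≡ 0 at y ∈ {4}; g ≡ 0 at y ∈ {0}; common: ∅.
  x = 4: f ≡ 0 at y ∈ {4}; g ≡ 0 at y ∈ {2}; common: ∅.
Collecting: common zeros = {(0, 4)}, so the count is 1.
Comparison with the Bézout bound: 1 ≤ 1 = deg(f)·deg(g), as expected for curves with no common component (the bound is attained).


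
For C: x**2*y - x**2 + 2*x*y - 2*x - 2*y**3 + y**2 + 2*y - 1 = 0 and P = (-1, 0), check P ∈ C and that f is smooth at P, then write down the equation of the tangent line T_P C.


Tangent line at P: y = 0.

Step 1: f(-1, 0) = 0, so P lies on C.
Step 2: partial derivatives
  f_x(x, y) = 2*x*y - 2*x + 2*y - 2, f_y(x, y) = x**2 + 2*x - 6*y**2 + 2*y + 2.
  f_x(P) = 0, f_y(P) = 1 (gradient nonzero, so P is smooth).
Step 3: tangent line at P: 0·(x − -1) + 1·(y − 0) = 0.
Expanding: y = 0.


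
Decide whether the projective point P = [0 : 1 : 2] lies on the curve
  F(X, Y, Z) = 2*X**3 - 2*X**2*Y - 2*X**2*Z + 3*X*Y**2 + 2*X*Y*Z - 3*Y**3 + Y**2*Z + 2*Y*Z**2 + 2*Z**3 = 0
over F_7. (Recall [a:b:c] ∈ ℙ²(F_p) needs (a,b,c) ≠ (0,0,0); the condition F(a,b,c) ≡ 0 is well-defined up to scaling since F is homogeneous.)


F(0,1,2) ≡ 2 (mod 7); P is NOT on the curve.

Evaluate F(0, 1, 2) term-by-term (mod 7).
  2*X**3 ↦ 2·0·1·1 = 0
  -2*X**2*Y ↦ -2·0·1·1 = 0
  -2*X**2*Z ↦ -2·0·1·2 = 0
  3*X*Y**2 ↦ 3·0·1·1 = 0
  2*X*Y*Z ↦ 2·0·1·2 = 0
  -3*Y**3 ↦ -3·1·1·1 = -3
  Y**2*Z ↦ 1·1·1·2 = 2
  2*Y*Z**2 ↦ 2·1·1·4 = 8
  2*Z**3 ↦ 2·1·1·8 = 16
Sum: F(0, 1, 2) = (0) + (0) + (0) + (0) + (0) + (-3) + (2) + (8) + (16) = 23.
Reducing mod 7: 23 ≡ 2 (mod 7).
Since F(a, b, c) ≡ 2 ≠ 0 (mod 7), P does NOT lie on the curve.


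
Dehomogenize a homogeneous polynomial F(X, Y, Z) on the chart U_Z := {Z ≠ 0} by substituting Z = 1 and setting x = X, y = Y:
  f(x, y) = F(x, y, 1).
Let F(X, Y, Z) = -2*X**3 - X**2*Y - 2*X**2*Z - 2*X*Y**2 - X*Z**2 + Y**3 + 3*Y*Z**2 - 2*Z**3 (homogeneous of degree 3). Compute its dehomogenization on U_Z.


f(x, y) = -2*x**3 - x**2*y - 2*x**2 - 2*x*y**2 - x + y**3 + 3*y - 2

On U_Z we set Z = 1. Each monomial c·X^i·Y^j·Z^k in F becomes c·x^i·y^j·1^k = c·x^i·y^j.
Substituting Z = 1: F(X, Y, 1) = -2*x**3 - x**2*y - 2*x**2 - 2*x*y**2 - x + y**3 + 3*y - 2.
Note: deg(f) ≤ deg(F) = 3; strict inequality happens when F is divisible by Z (lost terms).


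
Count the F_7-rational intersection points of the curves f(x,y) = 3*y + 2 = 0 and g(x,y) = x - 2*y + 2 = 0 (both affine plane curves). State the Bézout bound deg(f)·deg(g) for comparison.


Common zeros: {(6, 4)}; count = 1; Bézout bound = 1.

deg(f) = 1, deg(g) = 1, so Bézout bound = 1.
Scan x ∈ F_7. For each x, list the y ∈ F_7 with f(x, y) ≡ 0 and those with g(x, y) ≡ 0 (mod 7); the common zeros in that column are the intersection.
  x = 0: f ≡ 0 at y ∈ {4}; g ≡ 0 at y ∈ {1}; common: ∅.
  x = 1: f ≡ 0 at y ∈ {4}; g ≡ 0 at y ∈ {5}; common: ∅.
  x = 2: f ≡ 0 at y ∈ {4}; g ≡ 0 at y ∈ {2}; common: ∅.
  x = 3: f ≡ 0 at y ∈ {4}; g ≡ 0 at y ∈ {6}; common: ∅.
  x = 4: f ≡ 0 at y ∈ {4}; g ≡ 0 at y ∈ {3}; common: ∅.
  x = 5: f ≡ 0 at y ∈ {4}; g ≡ 0 at y ∈ {0}; common: ∅.
  x = 6: f ≡ 0 at y ∈ {4}; g ≡ 0 at y ∈ {4}; common: {4}.
Collecting: common zeros = {(6, 4)}, so the count is 1.
Comparison with the Bézout bound: 1 ≤ 1 = deg(f)·deg(g), as expected for curves with no common component (the bound is attained).


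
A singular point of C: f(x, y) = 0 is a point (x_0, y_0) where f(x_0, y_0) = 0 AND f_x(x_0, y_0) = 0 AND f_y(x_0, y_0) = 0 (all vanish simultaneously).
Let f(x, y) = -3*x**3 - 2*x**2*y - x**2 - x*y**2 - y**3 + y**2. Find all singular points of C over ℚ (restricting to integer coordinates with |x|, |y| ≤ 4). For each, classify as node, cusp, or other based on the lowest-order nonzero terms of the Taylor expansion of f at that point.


Singular points: {(0, 0)}; classification: node.

Compute partial derivatives:
  f_x = -9*x**2 - 4*x*y - 2*x - y**2.
  f_y = -2*x**2 - 2*x*y - 3*y**2 + 2*y.
Scan x_0 ∈ {−4, ..., 4}. For each x_0, f_y(x_0, y) is a polynomial in y; find its integer roots y ∈ {−4, ..., 4}, then test f_x and f at those candidates.
  x = -4: f_y(-4, y) = -3*y**2 + 10*y - 32; no integer root y with |y| ≤ 4.
  x = -3: f_y(-3, y) = -3*y**2 + 8*y - 18; no integer root y with |y| ≤ 4.
  x = -2: f_y(-2, y) = -3*y**2 + 6*y - 8; no integer root y with |y| ≤ 4.
  x = -1: f_y(-1, y) = -3*y**2 + 4*y - 2; no integer root y with |y| ≤ 4.
  x = 0: f_y(0, y) = -3*y**2 + 2*y; vanishes at y ∈ {0}. (0, 0): f_x = 0, f = 0 — SINGULAR.
  x = 1: f_y(1, y) = -3*y**2 - 2; no integer root y with |y| ≤ 4.
  x = 2: f_y(2, y) = -3*y**2 - 2*y - 8; no integer root y with |y| ≤ 4.
  x = 3: f_y(3, y) = -3*y**2 - 4*y - 18; no integer root y with |y| ≤ 4.
  x = 4: f_y(4, y) = -3*y**2 - 6*y - 32; no integer root y with |y| ≤ 4.
Only singular point on the grid: (0, 0).
Classify: substitute x = 0 + u, y = 0 + v and expand: f = -3*u**3 - 2*u**2*v - u**2 - u*v**2 - v**3 + v**2.
No constant or linear terms (consistent with a singular point). Quadratic part: -u**2 + v**2. Cubic part: -3*u**3 - 2*u**2*v - u*v**2 - v**3.
The quadratic part v**2 - u**2 = (v − u)(v + u) splits into two distinct linear factors, so there are two distinct tangent lines y − 0 = ±(x − 0) — this is a node (ordinary double point).
Classification: node.


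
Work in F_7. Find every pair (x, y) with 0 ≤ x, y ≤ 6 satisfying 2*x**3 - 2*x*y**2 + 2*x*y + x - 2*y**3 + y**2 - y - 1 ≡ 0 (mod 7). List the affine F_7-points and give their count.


Affine F_7-points: {(0, 3), (0, 5), (1, 1), (2, 4), (3, 0), (3, 3), (3, 5), (4, 3), (4, 5), (4, 6), (5, 1), (5, 6), (6, 2)}; count = 13.

For each of the 49 pairs (x, y) ∈ F_7², evaluate f(x, y) mod 7. Record the zeros.
  x = 0: [0↦6, 1↦4, 2↦6, 3↦0, 4↦2, 5↦0, 6↦3]  zeros at y ∈ {3, 5}
  x = 1: [0↦2, 1↦0, 2↦5, 3↦5, 4↦2, 5↦5, 6↦2]  zeros at y ∈ {1}
  x = 2: [0↦3, 1↦1, 2↦2, 3↦1, 4↦0, 5↦1, 6↦6]  zeros at y ∈ {4}
  x = 3: [0↦0, 1↦5, 2↦2, 3↦0, 4↦1, 5↦0, 6↦6]  zeros at y ∈ {0, 3, 5}
  x = 4: [0↦5, 1↦3, 2↦3, 3↦0, 4↦3, 5↦0, 6↦0]  zeros at y ∈ {3, 5, 6}
  x = 5: [0↦2, 1↦0, 2↦3, 3↦6, 4↦4, 5↦6, 6↦0]  zeros at y ∈ {1, 6}
  x = 6: [0↦3, 1↦1, 2↦0, 3↦2, 4↦2, 5↦2, 6↦4]  zeros at y ∈ {2}
Collecting zeros: affine points = {(0, 3), (0, 5), (1, 1), (2, 4), (3, 0), (3, 3), (3, 5), (4, 3), (4, 5), (4, 6), (5, 1), (5, 6), (6, 2)}.
Total count |C(F_7)_aff| = 13.


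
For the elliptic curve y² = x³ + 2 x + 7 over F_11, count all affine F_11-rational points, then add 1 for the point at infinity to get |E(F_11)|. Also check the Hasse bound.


Affine points = {(6, 2), (6, 9), (7, 1), (7, 10), (10, 2), (10, 9)}; affine count = 6; |E(F_11)| = 7.

Discriminant check: Δ ∝ 4a³ + 27b² = 4·2³ + 27·7² = 4·8 + 27·49 ≡ 2 (mod 11). Nonzero ⇒ E is nonsingular.
For each x ∈ F_11, compute rhs = x³ + 2·x + 7 mod 11, then count y ∈ F_11 with y² ≡ rhs.
  x = 0: rhs = 7, matching y values: none (0 points).
  x = 1: rhs = 10, matching y values: none (0 points).
  x = 2: rhs = 8, matching y values: none (0 points).
  x = 3: rhs = 7, matching y values: none (0 points).
  x = 4: rhs = 2, matching y values: none (0 points).
  x = 5: rhs = 10, matching y values: none (0 points).
  x = 6: rhs = 4, matching y values: 2, 9 (2 points).
  x = 7: rhs = 1, matching y values: 1, 10 (2 points).
  x = 8: rhs = 7, matching y values: none (0 points).
  x = 9: rhs = 6, matching y values: none (0 points).
  x = 10: rhs = 4, matching y values: 2, 9 (2 points).
Total affine count: 6.
Full point count |E(F_11)| = 6 + 1 = 7.
Hasse bound: |7 − (11+1)| = |-5| = 5 ≤ 2√11 ≈ 6.6332 ✓.
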